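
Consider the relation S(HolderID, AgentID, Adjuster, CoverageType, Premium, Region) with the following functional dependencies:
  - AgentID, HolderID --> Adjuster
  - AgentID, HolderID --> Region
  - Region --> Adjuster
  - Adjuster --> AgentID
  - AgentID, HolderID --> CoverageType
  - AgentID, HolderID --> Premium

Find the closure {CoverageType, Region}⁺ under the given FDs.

{Adjuster, AgentID, CoverageType, Region}

Start with {CoverageType, Region}.
Region --> Adjuster applies; add {Adjuster} → now {Adjuster, CoverageType, Region}.
Adjuster --> AgentID applies; add {AgentID} → now {Adjuster, AgentID, CoverageType, Region}.
No further FD applies.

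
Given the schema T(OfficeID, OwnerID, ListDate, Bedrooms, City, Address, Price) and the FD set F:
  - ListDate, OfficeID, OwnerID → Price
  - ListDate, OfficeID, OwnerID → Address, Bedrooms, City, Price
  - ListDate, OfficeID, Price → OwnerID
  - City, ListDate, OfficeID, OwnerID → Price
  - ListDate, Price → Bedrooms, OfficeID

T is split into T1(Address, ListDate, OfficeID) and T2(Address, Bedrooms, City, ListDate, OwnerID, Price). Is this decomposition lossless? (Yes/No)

Common attributes: {Address, ListDate}; their closure is {Address, ListDate}.
T1 ⊄ {Address, ListDate} and T2 ⊄ {Address, ListDate}, so the split is lossy.

No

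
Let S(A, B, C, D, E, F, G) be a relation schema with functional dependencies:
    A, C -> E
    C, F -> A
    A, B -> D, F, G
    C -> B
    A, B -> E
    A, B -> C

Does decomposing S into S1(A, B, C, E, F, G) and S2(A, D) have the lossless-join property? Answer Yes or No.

No

The shared attributes are {A} and {A}⁺ = {A}.
The closure covers neither S1 nor S2 entirely; the join is not lossless.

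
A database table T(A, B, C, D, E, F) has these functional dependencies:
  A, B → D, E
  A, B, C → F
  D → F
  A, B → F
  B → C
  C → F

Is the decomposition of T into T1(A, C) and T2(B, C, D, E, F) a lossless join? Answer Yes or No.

Common attributes: {C}; their closure is {C, F}.
Neither T1 nor T2 is contained in that closure, so the decomposition is lossy.

No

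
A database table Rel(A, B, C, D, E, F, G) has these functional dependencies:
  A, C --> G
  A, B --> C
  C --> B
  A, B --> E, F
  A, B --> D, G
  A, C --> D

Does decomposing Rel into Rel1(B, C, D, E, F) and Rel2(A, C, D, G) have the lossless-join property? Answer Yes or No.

No

Rel1 ∩ Rel2 = {C, D}; its closure under F is {B, C, D}.
Rel1 ⊄ {B, C, D} and Rel2 ⊄ {B, C, D}, so the split is lossy.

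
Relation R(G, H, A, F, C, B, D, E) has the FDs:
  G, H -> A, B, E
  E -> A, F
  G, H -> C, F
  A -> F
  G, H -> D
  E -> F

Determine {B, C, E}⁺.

Start with {B, C, E}.
E -> A, F applies; add {A, F} → now {A, B, C, E, F}.
No further FD applies.

{A, B, C, E, F}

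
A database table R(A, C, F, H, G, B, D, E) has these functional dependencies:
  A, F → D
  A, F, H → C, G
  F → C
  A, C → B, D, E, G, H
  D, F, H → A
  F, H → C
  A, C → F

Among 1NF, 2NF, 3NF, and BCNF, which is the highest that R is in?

3NF

Candidate keys: {A, C}, {A, F}, {D, F, H}. Prime attributes: {A, C, D, F, H}.
F → C: {F}⁺ = {C, F}, which is not all of the attributes, so the left side is not a superkey — BCNF is violated.
Since {C} ⊆ prime attributes and every other non-superkey FD also has a prime right side, the schema is in 3NF.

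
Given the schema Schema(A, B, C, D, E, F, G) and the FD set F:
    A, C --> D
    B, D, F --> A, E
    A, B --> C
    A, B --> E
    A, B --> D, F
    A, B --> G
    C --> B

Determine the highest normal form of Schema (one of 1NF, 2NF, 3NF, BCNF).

3NF

Candidate keys: {A, B}, {A, C}, {B, D, F}, {C, D, F}. Prime attributes: {A, B, C, D, F}.
For C --> B we have {C}⁺ = {B, C}; {C} is not a superkey, so BCNF fails.
But every attribute on its right side ({B}) is prime, and the same holds for every other non-superkey FD, so 3NF still holds.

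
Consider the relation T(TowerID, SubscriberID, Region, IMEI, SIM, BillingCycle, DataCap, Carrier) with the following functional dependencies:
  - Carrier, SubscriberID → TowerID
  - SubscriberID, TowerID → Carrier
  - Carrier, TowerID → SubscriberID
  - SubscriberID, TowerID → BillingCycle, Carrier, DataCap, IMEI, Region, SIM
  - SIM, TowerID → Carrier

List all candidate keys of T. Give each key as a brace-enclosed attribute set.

{Carrier, SubscriberID}⁺ = {BillingCycle, Carrier, DataCap, IMEI, Region, SIM, SubscriberID, TowerID}, which is every attribute, so {Carrier, SubscriberID} is a candidate key.
{Carrier, TowerID}⁺ = {BillingCycle, Carrier, DataCap, IMEI, Region, SIM, SubscriberID, TowerID}, which is every attribute, so {Carrier, TowerID} is a candidate key.
{SIM, TowerID}⁺ = {BillingCycle, Carrier, DataCap, IMEI, Region, SIM, SubscriberID, TowerID}, which is every attribute, so {SIM, TowerID} is a candidate key.
{SubscriberID, TowerID}⁺ = {BillingCycle, Carrier, DataCap, IMEI, Region, SIM, SubscriberID, TowerID}, which is every attribute, so {SubscriberID, TowerID} is a candidate key.
These are minimal and exhaustive — every other superkey contains one of them.

{Carrier, SubscriberID}, {Carrier, TowerID}, {SIM, TowerID}, {SubscriberID, TowerID}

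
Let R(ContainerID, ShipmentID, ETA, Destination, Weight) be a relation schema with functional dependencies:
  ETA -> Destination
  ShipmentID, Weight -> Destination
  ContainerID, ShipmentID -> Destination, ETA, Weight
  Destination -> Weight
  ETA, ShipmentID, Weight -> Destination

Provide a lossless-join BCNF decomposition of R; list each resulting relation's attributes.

{ContainerID, ETA, ShipmentID}; {Destination, ETA}; {Destination, Weight}

Candidate key of the original relation: {ContainerID, ShipmentID}.
{ContainerID, Destination, ETA, ShipmentID, Weight}: {ETA} determines {Destination, ETA, Weight} here but is not a superkey — split on ETA -> Destination, Weight, giving {Destination, ETA, Weight} and {ContainerID, ETA, ShipmentID}.
{Destination, ETA, Weight}: {Destination} determines {Destination, Weight} here but is not a superkey — split on Destination -> Weight, giving {Destination, Weight} and {Destination, ETA}.
{Destination, Weight} has no BCNF violation.
{Destination, ETA} has no BCNF violation.
{ContainerID, ETA, ShipmentID} has no BCNF violation.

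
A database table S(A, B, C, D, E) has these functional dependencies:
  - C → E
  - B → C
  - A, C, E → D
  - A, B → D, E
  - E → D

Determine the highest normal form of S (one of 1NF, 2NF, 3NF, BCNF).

1NF

Candidate key: {A, B}. Prime attributes: {A, B}.
C → E breaks BCNF: {C}⁺ = {C, D, E}, so {C} is not a superkey.
Because {E} is non-prime and the left side of C → E is not a superkey, the relation is not in 3NF.
{B} is a proper subset of the key {A, B}, and {B}⁺ contains the non-prime attributes {C, D, E} — a partial dependency, so 2NF is violated.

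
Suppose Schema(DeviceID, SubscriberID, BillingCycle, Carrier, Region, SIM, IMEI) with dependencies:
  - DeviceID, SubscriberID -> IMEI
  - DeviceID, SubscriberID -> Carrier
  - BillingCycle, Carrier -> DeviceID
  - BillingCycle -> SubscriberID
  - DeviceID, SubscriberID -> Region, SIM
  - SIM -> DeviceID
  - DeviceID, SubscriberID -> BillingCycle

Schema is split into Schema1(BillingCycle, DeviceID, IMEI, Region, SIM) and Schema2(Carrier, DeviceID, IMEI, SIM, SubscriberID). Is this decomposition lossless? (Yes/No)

Common attributes: {DeviceID, IMEI, SIM}; their closure is {DeviceID, IMEI, SIM}.
The closure covers neither Schema1 nor Schema2 entirely; the join is not lossless.

No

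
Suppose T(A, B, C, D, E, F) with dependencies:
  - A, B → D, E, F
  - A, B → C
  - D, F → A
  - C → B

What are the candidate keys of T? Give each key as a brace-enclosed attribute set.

{A, B}, {A, C}, {B, D, F}, {C, D, F}

{A, B} is a candidate key since {A, B}⁺ = {A, B, C, D, E, F} covers every attribute.
{A, C} is a candidate key since {A, C}⁺ = {A, B, C, D, E, F} covers every attribute.
{B, D, F} is a candidate key since {B, D, F}⁺ = {A, B, C, D, E, F} covers every attribute.
{C, D, F} is a candidate key since {C, D, F}⁺ = {A, B, C, D, E, F} covers every attribute.
These are minimal and exhaustive — every other superkey contains one of them.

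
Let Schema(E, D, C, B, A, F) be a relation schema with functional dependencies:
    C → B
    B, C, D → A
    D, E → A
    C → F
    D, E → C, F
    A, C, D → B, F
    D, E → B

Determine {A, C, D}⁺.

{A, B, C, D, F}

Start with {A, C, D}.
C → B applies; add {B} → now {A, B, C, D}.
C → F applies; add {F} → now {A, B, C, D, F}.
No further FD applies.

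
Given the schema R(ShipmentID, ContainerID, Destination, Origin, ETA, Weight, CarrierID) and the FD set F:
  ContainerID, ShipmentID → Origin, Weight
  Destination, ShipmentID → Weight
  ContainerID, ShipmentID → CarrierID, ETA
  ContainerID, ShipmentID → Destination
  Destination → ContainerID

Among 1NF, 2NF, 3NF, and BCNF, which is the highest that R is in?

Candidate keys: {ContainerID, ShipmentID}, {Destination, ShipmentID}. Prime attributes: {ContainerID, Destination, ShipmentID}.
For Destination → ContainerID we have {Destination}⁺ = {ContainerID, Destination}; {Destination} is not a superkey, so BCNF fails.
Its right-hand attributes {ContainerID} are all prime, as are those of every other non-superkey FD — the relation is in 3NF.

3NF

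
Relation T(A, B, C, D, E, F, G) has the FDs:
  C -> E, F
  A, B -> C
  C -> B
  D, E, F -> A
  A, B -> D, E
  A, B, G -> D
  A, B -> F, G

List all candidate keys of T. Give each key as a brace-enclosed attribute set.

{A, B}, {A, C}, {B, D, E, F}, {C, D}

{A, B}⁺ = {A, B, C, D, E, F, G}, which is every attribute, so {A, B} is a candidate key.
{A, C}⁺ = {A, B, C, D, E, F, G}, which is every attribute, so {A, C} is a candidate key.
{C, D}⁺ = {A, B, C, D, E, F, G}, which is every attribute, so {C, D} is a candidate key.
{B, D, E, F}⁺ = {A, B, C, D, E, F, G}, which is every attribute, so {B, D, E, F} is a candidate key.
These are minimal and exhaustive — every other superkey contains one of them.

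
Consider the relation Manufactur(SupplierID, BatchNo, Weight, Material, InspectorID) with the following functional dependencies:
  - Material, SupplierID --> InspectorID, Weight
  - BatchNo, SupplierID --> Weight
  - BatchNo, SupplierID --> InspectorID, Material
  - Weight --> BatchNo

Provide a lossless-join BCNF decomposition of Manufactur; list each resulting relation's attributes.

Candidate keys of the original relation: {BatchNo, SupplierID}, {Material, SupplierID}, {SupplierID, Weight}.
In {BatchNo, InspectorID, Material, SupplierID, Weight}, {Weight} is not a superkey ({Weight}⁺ restricted to this set is {BatchNo, Weight}), so split on Weight --> BatchNo into {BatchNo, Weight} and {InspectorID, Material, SupplierID, Weight}.
{BatchNo, Weight}: every determinant is a superkey — BCNF.
{InspectorID, Material, SupplierID, Weight}: every determinant is a superkey — BCNF.

{BatchNo, Weight}; {InspectorID, Material, SupplierID, Weight}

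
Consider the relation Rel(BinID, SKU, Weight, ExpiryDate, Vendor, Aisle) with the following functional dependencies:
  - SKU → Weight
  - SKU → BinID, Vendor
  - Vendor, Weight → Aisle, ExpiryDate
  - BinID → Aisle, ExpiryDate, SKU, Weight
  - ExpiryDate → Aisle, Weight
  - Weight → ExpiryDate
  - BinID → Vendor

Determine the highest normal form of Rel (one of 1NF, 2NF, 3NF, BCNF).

2NF

Candidate keys: {BinID}, {SKU}. Prime attributes: {BinID, SKU}.
Vendor, Weight → Aisle, ExpiryDate: {Vendor, Weight}⁺ = {Aisle, ExpiryDate, Vendor, Weight}, which is not all of the attributes, so the left side is not a superkey — BCNF is violated.
Because {Aisle, ExpiryDate} are non-prime and the left side of Vendor, Weight → Aisle, ExpiryDate is not a superkey, the relation is not in 3NF.
Every candidate key is a single attribute, so no partial dependency is possible; 2NF holds.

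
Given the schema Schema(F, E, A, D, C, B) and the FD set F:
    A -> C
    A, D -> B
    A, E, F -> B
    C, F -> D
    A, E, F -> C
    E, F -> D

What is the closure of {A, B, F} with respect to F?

Start with {A, B, F}.
A -> C applies; add {C} → now {A, B, C, F}.
C, F -> D applies; add {D} → now {A, B, C, D, F}.
No further FD applies.

{A, B, C, D, F}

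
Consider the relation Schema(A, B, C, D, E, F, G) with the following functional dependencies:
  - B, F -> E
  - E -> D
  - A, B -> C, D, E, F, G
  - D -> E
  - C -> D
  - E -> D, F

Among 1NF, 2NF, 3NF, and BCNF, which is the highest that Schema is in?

2NF

Candidate key: {A, B}. Prime attributes: {A, B}.
B, F -> E breaks BCNF: {B, F}⁺ = {B, D, E, F}, so {B, F} is not a superkey.
B, F -> E determines the non-prime attribute {E} from a non-superkey — 3NF is violated.
No proper subset of a key has a non-prime attribute in its closure, so there is no partial dependency; 2NF holds.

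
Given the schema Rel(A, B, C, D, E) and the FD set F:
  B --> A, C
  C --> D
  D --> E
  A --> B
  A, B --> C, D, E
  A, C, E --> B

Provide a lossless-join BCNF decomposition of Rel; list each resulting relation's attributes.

Candidate keys of the original relation: {A}, {B}.
{A, B, C, D, E}: {C} determines {C, D, E} here but is not a superkey — split on C --> D, E, giving {C, D, E} and {A, B, C}.
{C, D, E}: {D} determines {D, E} here but is not a superkey — split on D --> E, giving {D, E} and {C, D}.
{D, E} is in BCNF.
{C, D} is in BCNF.
{A, B, C} is in BCNF.

{A, B, C}; {C, D}; {D, E}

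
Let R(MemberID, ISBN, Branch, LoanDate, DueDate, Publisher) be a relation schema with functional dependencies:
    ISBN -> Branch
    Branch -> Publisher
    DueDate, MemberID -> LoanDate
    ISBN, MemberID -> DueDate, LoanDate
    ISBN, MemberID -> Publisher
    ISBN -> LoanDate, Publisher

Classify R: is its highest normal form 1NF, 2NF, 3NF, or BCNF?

1NF

Candidate key: {ISBN, MemberID}. Prime attributes: {ISBN, MemberID}.
ISBN -> Branch: {ISBN}⁺ = {Branch, ISBN, LoanDate, Publisher}, which is not all of the attributes, so the left side is not a superkey — BCNF is violated.
ISBN -> Branch has non-prime {Branch} on the right and a non-superkey on the left, so 3NF fails.
{ISBN} is a proper subset of the key {ISBN, MemberID}, and {ISBN}⁺ contains the non-prime attributes {Branch, LoanDate, Publisher} — a partial dependency, so 2NF is violated.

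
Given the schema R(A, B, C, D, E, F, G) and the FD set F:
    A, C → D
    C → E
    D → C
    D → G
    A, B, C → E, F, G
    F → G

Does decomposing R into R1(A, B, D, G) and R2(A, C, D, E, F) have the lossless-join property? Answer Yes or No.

No

Common attributes: {A, D}; their closure is {A, C, D, E, G}.
The closure covers neither R1 nor R2 entirely; the join is not lossless.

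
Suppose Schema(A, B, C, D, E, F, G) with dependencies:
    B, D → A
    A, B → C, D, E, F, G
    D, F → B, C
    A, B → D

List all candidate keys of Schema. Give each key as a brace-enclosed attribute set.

{A, B}⁺ = {A, B, C, D, E, F, G}, which is every attribute, so {A, B} is a candidate key.
{B, D}⁺ = {A, B, C, D, E, F, G}, which is every attribute, so {B, D} is a candidate key.
{D, F}⁺ = {A, B, C, D, E, F, G}, which is every attribute, so {D, F} is a candidate key.
Any other superkey properly contains one of these, so there are no further candidate keys.

{A, B}, {B, D}, {D, F}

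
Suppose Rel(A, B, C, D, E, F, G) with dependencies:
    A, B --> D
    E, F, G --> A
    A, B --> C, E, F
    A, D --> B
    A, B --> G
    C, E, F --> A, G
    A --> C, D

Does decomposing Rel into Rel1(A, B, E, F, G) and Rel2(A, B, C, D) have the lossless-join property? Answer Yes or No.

Rel1 ∩ Rel2 = {A, B}; its closure under F is {A, B, C, D, E, F, G}.
Since Rel1 ⊆ {A, B, C, D, E, F, G}, the intersection is a superkey of Rel1; the decomposition is lossless.

Yes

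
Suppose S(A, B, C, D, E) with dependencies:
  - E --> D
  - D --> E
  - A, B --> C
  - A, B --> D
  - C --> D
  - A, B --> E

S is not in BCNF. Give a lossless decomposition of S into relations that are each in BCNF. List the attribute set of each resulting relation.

{A, B, C}; {C, E}; {D, E}

Candidate key of the original relation: {A, B}.
Within {A, B, C, D, E}: {E}⁺ ∩ {A, B, C, D, E} = {D, E}, not the whole set, so E --> D violates BCNF; decompose into {D, E} and {A, B, C, E}.
{D, E}: every determinant is a superkey — BCNF.
Within {A, B, C, E}: {C}⁺ ∩ {A, B, C, E} = {C, E}, not the whole set, so C --> E violates BCNF; decompose into {C, E} and {A, B, C}.
{C, E}: every determinant is a superkey — BCNF.
{A, B, C}: every determinant is a superkey — BCNF.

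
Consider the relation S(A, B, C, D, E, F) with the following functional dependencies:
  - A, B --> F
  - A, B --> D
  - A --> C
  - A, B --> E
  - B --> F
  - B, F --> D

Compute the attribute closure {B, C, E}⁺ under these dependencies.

{B, C, D, E, F}

Start with {B, C, E}.
B --> F applies; add {F} → now {B, C, E, F}.
B, F --> D applies; add {D} → now {B, C, D, E, F}.
No further FD applies.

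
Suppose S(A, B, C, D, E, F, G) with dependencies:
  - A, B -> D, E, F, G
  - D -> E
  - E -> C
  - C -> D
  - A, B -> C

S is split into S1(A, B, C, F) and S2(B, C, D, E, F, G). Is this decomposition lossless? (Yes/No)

The shared attributes are {B, C, F} and {B, C, F}⁺ = {B, C, D, E, F}.
S1 ⊄ {B, C, D, E, F} and S2 ⊄ {B, C, D, E, F}, so the split is lossy.

No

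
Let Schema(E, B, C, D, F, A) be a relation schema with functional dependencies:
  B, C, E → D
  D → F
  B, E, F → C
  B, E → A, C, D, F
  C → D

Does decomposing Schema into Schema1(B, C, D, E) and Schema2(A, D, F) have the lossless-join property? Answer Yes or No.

Common attributes: {D}; their closure is {D, F}.
Neither Schema1 nor Schema2 is contained in that closure, so the decomposition is lossy.

No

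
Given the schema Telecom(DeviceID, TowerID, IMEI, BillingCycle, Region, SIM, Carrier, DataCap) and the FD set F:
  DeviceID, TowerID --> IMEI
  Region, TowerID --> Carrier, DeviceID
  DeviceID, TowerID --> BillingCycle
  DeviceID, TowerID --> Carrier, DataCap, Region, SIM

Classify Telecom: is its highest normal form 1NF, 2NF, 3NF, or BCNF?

BCNF

Candidate keys: {DeviceID, TowerID}, {Region, TowerID}. Prime attributes: {DeviceID, Region, TowerID}.
The left-hand side of every FD is a superkey, so BCNF is satisfied.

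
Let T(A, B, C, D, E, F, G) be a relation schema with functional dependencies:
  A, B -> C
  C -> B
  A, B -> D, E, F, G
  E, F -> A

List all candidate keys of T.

{A, B}, {A, C}, {B, E, F}, {C, E, F}

{A, B}⁺ = {A, B, C, D, E, F, G}, which is every attribute, so {A, B} is a candidate key.
{A, C}⁺ = {A, B, C, D, E, F, G}, which is every attribute, so {A, C} is a candidate key.
{B, E, F}⁺ = {A, B, C, D, E, F, G}, which is every attribute, so {B, E, F} is a candidate key.
{C, E, F}⁺ = {A, B, C, D, E, F, G}, which is every attribute, so {C, E, F} is a candidate key.
Any other superkey properly contains one of these, so there are no further candidate keys.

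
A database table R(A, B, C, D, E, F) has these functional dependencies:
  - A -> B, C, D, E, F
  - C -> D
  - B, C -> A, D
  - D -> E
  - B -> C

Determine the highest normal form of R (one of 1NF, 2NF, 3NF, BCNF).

2NF

Candidate keys: {A}, {B}. Prime attributes: {A, B}.
C -> D: {C}⁺ = {C, D, E}, which is not all of the attributes, so the left side is not a superkey — BCNF is violated.
C -> D has non-prime {D} on the right and a non-superkey on the left, so 3NF fails.
Every candidate key is a single attribute, so no partial dependency is possible; 2NF holds.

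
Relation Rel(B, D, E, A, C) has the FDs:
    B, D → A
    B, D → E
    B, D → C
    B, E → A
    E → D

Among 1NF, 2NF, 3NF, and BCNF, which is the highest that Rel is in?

3NF

Candidate keys: {B, D}, {B, E}. Prime attributes: {B, D, E}.
E → D breaks BCNF: {E}⁺ = {D, E}, so {E} is not a superkey.
Since {D} ⊆ prime attributes and every other non-superkey FD also has a prime right side, the schema is in 3NF.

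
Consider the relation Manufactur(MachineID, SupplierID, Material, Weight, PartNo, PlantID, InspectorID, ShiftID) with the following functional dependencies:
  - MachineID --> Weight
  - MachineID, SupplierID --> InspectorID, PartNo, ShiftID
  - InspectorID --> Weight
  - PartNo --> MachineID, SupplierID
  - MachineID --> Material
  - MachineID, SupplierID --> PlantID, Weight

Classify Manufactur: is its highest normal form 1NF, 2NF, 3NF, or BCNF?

1NF

Candidate keys: {MachineID, SupplierID}, {PartNo}. Prime attributes: {MachineID, PartNo, SupplierID}.
MachineID --> Weight: {MachineID}⁺ = {MachineID, Material, Weight}, which is not all of the attributes, so the left side is not a superkey — BCNF is violated.
MachineID --> Weight determines the non-prime attribute {Weight} from a non-superkey — 3NF is violated.
The proper key subset {MachineID} of {MachineID, SupplierID} determines non-prime {Material, Weight}, so the relation is not even in 2NF.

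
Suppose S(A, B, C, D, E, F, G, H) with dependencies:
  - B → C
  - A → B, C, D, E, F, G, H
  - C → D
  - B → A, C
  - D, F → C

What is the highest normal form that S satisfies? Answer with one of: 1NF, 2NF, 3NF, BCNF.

Candidate keys: {A}, {B}. Prime attributes: {A, B}.
C → D breaks BCNF: {C}⁺ = {C, D}, so {C} is not a superkey.
Because {D} is non-prime and the left side of C → D is not a superkey, the relation is not in 3NF.
With only single-attribute keys there can be no partial dependency, so 2NF holds.

2NF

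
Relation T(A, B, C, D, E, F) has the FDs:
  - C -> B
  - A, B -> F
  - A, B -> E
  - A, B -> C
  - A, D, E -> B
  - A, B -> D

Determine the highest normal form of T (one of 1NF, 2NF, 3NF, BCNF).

3NF

Candidate keys: {A, B}, {A, C}, {A, D, E}. Prime attributes: {A, B, C, D, E}.
C -> B: {C}⁺ = {B, C}, which is not all of the attributes, so the left side is not a superkey — BCNF is violated.
Since {B} ⊆ prime attributes and every other non-superkey FD also has a prime right side, the schema is in 3NF.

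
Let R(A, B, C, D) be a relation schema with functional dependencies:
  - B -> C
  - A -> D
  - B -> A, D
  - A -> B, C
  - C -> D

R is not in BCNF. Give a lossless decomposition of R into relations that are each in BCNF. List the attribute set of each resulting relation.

Candidate keys of the original relation: {A}, {B}.
Within {A, B, C, D}: {C}⁺ ∩ {A, B, C, D} = {C, D}, not the whole set, so C -> D violates BCNF; decompose into {C, D} and {A, B, C}.
{C, D} is in BCNF.
{A, B, C} is in BCNF.

{A, B, C}; {C, D}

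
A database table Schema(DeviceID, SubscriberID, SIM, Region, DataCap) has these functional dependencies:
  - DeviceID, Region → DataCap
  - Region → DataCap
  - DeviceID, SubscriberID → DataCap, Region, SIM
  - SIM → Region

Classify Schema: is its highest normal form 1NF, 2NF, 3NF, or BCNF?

2NF

Candidate key: {DeviceID, SubscriberID}. Prime attributes: {DeviceID, SubscriberID}.
DeviceID, Region → DataCap breaks BCNF: {DeviceID, Region}⁺ = {DataCap, DeviceID, Region}, so {DeviceID, Region} is not a superkey.
DeviceID, Region → DataCap determines the non-prime attribute {DataCap} from a non-superkey — 3NF is violated.
Checking every proper subset of each key, none determines a non-prime attribute — 2NF is satisfied.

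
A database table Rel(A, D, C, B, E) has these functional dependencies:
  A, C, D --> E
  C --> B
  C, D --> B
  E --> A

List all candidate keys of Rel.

No FD produces {C, D}, so they must be in every candidate key.
{A, C, D}⁺ = {A, B, C, D, E}, which is every attribute, so {A, C, D} is a candidate key.
{C, D, E}⁺ = {A, B, C, D, E}, which is every attribute, so {C, D, E} is a candidate key.
No proper subset of any of these is a key, and no other minimal superkey exists.

{A, C, D}, {C, D, E}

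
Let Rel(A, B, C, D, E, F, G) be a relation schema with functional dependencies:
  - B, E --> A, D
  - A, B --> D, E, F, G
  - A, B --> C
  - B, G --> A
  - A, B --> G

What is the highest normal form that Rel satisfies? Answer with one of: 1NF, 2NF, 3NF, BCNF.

Candidate keys: {A, B}, {B, E}, {B, G}. Prime attributes: {A, B, E, G}.
The left-hand side of every FD is a superkey, so BCNF is satisfied.

BCNF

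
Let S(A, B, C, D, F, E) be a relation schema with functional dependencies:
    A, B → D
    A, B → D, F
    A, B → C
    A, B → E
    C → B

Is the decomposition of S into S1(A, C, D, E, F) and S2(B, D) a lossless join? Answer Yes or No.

Common attributes: {D}; their closure is {D}.
S1 ⊄ {D} and S2 ⊄ {D}, so the split is lossy.

No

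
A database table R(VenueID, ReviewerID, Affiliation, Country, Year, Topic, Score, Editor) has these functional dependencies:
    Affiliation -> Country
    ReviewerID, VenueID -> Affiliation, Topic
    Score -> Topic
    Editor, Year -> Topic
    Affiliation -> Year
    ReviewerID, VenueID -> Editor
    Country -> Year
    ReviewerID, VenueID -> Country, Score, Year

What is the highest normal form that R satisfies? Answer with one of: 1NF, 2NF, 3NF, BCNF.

Candidate key: {ReviewerID, VenueID}. Prime attributes: {ReviewerID, VenueID}.
Affiliation -> Country breaks BCNF: {Affiliation}⁺ = {Affiliation, Country, Year}, so {Affiliation} is not a superkey.
Affiliation -> Country has non-prime {Country} on the right and a non-superkey on the left, so 3NF fails.
No proper subset of a key has a non-prime attribute in its closure, so there is no partial dependency; 2NF holds.

2NF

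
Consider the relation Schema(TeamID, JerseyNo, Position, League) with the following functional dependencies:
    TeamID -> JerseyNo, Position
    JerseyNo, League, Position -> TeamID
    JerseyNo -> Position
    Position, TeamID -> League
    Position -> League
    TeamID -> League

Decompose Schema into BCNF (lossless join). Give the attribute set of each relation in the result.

{JerseyNo, Position, TeamID}; {League, Position}

Candidate keys of the original relation: {JerseyNo}, {TeamID}.
{JerseyNo, League, Position, TeamID}: {Position} determines {League, Position} here but is not a superkey — split on Position -> League, giving {League, Position} and {JerseyNo, Position, TeamID}.
{League, Position} is in BCNF.
{JerseyNo, Position, TeamID} is in BCNF.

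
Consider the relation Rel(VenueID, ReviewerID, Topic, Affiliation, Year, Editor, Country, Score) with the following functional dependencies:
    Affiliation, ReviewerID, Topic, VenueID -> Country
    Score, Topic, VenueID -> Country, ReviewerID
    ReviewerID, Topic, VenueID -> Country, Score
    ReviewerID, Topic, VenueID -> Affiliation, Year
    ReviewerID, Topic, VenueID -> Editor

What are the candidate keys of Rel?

{ReviewerID, Topic, VenueID}, {Score, Topic, VenueID}

No FD produces {Topic, VenueID}, so they must be in every candidate key.
{ReviewerID, Topic, VenueID} is a candidate key since {ReviewerID, Topic, VenueID}⁺ = {Affiliation, Country, Editor, ReviewerID, Score, Topic, VenueID, Year} covers every attribute.
{Score, Topic, VenueID} is a candidate key since {Score, Topic, VenueID}⁺ = {Affiliation, Country, Editor, ReviewerID, Score, Topic, VenueID, Year} covers every attribute.
No proper subset of any of these is a key, and no other minimal superkey exists.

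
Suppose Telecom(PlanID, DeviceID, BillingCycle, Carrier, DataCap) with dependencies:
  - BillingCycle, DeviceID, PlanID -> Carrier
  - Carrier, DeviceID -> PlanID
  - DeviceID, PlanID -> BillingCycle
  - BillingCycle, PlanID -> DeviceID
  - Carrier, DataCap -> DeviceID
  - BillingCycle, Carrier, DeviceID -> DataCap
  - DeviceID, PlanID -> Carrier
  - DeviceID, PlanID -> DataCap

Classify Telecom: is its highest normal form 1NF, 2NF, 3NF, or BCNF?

BCNF

Candidate keys: {BillingCycle, PlanID}, {Carrier, DataCap}, {Carrier, DeviceID}, {DeviceID, PlanID}. Prime attributes: {BillingCycle, Carrier, DataCap, DeviceID, PlanID}.
Every FD has a superkey on the left, so the relation is in BCNF.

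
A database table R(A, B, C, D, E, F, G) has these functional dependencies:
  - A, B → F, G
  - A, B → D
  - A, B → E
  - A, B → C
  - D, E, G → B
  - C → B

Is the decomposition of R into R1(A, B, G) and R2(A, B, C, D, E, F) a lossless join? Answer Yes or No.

R1 ∩ R2 = {A, B}; its closure under F is {A, B, C, D, E, F, G}.
R1 is contained in that closure, so R1 ∩ R2 → R1 holds and the join is lossless.

Yes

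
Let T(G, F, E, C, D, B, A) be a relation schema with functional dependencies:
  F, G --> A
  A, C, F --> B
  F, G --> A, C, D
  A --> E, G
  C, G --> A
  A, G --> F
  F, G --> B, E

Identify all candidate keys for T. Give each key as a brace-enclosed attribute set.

Closure of {A} is {A, B, C, D, E, F, G}, the whole schema; {A} is a candidate key.
Closure of {C, G} is {A, B, C, D, E, F, G}, the whole schema; {C, G} is a candidate key.
Closure of {F, G} is {A, B, C, D, E, F, G}, the whole schema; {F, G} is a candidate key.
No proper subset of any of these is a key, and no other minimal superkey exists.

{A}, {C, G}, {F, G}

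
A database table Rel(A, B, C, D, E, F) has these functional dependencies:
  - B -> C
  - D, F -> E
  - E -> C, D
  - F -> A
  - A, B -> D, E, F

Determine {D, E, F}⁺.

{A, C, D, E, F}

Start with {D, E, F}.
E -> C, D applies; add {C} → now {C, D, E, F}.
F -> A applies; add {A} → now {A, C, D, E, F}.
No further FD applies.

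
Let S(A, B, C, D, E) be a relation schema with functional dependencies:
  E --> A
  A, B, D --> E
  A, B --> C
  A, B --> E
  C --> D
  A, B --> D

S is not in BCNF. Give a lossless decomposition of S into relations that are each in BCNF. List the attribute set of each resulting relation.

{A, E}; {B, C, E}; {C, D}

Candidate keys of the original relation: {A, B}, {B, E}.
In {A, B, C, D, E}, {E} is not a superkey ({E}⁺ restricted to this set is {A, E}), so split on E --> A into {A, E} and {B, C, D, E}.
{A, E}: every determinant is a superkey — BCNF.
In {B, C, D, E}, {C} is not a superkey ({C}⁺ restricted to this set is {C, D}), so split on C --> D into {C, D} and {B, C, E}.
{C, D}: every determinant is a superkey — BCNF.
{B, C, E}: every determinant is a superkey — BCNF.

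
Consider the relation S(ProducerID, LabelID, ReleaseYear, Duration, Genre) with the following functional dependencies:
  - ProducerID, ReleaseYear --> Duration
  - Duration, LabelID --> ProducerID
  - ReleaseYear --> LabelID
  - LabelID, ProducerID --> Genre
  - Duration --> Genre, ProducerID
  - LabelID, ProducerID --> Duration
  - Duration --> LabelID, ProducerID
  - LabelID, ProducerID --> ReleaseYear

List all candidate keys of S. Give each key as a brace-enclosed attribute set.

{Duration}, {LabelID, ProducerID}, {ProducerID, ReleaseYear}

{Duration}⁺ = {Duration, Genre, LabelID, ProducerID, ReleaseYear}, which is every attribute, so {Duration} is a candidate key.
{LabelID, ProducerID}⁺ = {Duration, Genre, LabelID, ProducerID, ReleaseYear}, which is every attribute, so {LabelID, ProducerID} is a candidate key.
{ProducerID, ReleaseYear}⁺ = {Duration, Genre, LabelID, ProducerID, ReleaseYear}, which is every attribute, so {ProducerID, ReleaseYear} is a candidate key.
Any other superkey properly contains one of these, so there are no further candidate keys.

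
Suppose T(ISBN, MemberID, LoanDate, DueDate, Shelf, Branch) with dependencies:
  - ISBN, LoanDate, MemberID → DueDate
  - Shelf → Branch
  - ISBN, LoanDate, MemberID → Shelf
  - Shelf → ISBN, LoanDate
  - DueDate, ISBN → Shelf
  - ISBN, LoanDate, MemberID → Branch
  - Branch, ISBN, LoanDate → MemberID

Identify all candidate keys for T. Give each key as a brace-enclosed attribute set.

{Shelf} is a candidate key since {Shelf}⁺ = {Branch, DueDate, ISBN, LoanDate, MemberID, Shelf} covers every attribute.
{DueDate, ISBN} is a candidate key since {DueDate, ISBN}⁺ = {Branch, DueDate, ISBN, LoanDate, MemberID, Shelf} covers every attribute.
{Branch, ISBN, LoanDate} is a candidate key since {Branch, ISBN, LoanDate}⁺ = {Branch, DueDate, ISBN, LoanDate, MemberID, Shelf} covers every attribute.
{ISBN, LoanDate, MemberID} is a candidate key since {ISBN, LoanDate, MemberID}⁺ = {Branch, DueDate, ISBN, LoanDate, MemberID, Shelf} covers every attribute.
These are minimal and exhaustive — every other superkey contains one of them.

{Branch, ISBN, LoanDate}, {DueDate, ISBN}, {ISBN, LoanDate, MemberID}, {Shelf}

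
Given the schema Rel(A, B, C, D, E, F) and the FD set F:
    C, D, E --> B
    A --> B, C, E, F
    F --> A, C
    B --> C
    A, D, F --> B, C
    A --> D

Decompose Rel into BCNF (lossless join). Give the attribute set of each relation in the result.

Candidate keys of the original relation: {A}, {F}.
In {A, B, C, D, E, F}, {C, D, E} is not a superkey ({C, D, E}⁺ restricted to this set is {B, C, D, E}), so split on C, D, E --> B into {B, C, D, E} and {A, C, D, E, F}.
In {B, C, D, E}, {B} is not a superkey ({B}⁺ restricted to this set is {B, C}), so split on B --> C into {B, C} and {B, D, E}.
{B, C}: every determinant is a superkey — BCNF.
{B, D, E}: every determinant is a superkey — BCNF.
{A, C, D, E, F}: every determinant is a superkey — BCNF.

{A, C, D, E, F}; {B, C}; {B, D, E}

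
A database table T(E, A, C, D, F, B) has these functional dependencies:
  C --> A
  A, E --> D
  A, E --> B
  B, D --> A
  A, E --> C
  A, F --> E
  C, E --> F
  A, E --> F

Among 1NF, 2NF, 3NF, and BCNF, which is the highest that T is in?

3NF

Candidate keys: {A, E}, {A, F}, {B, D, E}, {B, D, F}, {C, E}, {C, F}. Prime attributes: {A, B, C, D, E, F}.
C --> A breaks BCNF: {C}⁺ = {A, C}, so {C} is not a superkey.
Since {A} ⊆ prime attributes and every other non-superkey FD also has a prime right side, the schema is in 3NF.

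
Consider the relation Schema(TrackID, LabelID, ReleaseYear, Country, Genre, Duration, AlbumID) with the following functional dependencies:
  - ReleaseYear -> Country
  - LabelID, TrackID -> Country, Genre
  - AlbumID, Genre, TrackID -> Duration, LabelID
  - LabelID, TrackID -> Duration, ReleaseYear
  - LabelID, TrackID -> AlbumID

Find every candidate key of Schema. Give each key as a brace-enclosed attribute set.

{AlbumID, Genre, TrackID}, {LabelID, TrackID}

No FD produces {TrackID}, so it must be in every candidate key.
{LabelID, TrackID}⁺ = {AlbumID, Country, Duration, Genre, LabelID, ReleaseYear, TrackID} — all of the relation — so {LabelID, TrackID} is a candidate key.
{AlbumID, Genre, TrackID}⁺ = {AlbumID, Country, Duration, Genre, LabelID, ReleaseYear, TrackID} — all of the relation — so {AlbumID, Genre, TrackID} is a candidate key.
No proper subset of any of these is a key, and no other minimal superkey exists.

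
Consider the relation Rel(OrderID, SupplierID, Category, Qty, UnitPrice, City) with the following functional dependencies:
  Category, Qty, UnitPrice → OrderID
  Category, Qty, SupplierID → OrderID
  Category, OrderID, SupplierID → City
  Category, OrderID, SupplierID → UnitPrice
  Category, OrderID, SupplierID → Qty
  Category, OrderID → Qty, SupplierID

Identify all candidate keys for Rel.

No FD produces {Category}, so it must be in every candidate key.
{Category, OrderID} is a candidate key since {Category, OrderID}⁺ = {Category, City, OrderID, Qty, SupplierID, UnitPrice} covers every attribute.
{Category, Qty, SupplierID} is a candidate key since {Category, Qty, SupplierID}⁺ = {Category, City, OrderID, Qty, SupplierID, UnitPrice} covers every attribute.
{Category, Qty, UnitPrice} is a candidate key since {Category, Qty, UnitPrice}⁺ = {Category, City, OrderID, Qty, SupplierID, UnitPrice} covers every attribute.
No proper subset of any of these is a key, and no other minimal superkey exists.

{Category, OrderID}, {Category, Qty, SupplierID}, {Category, Qty, UnitPrice}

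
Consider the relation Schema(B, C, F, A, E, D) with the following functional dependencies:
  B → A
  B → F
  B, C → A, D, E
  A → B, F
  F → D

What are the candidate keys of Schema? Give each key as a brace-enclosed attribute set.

{A, C}, {B, C}

No FD produces {C}, so it must be in every candidate key.
Closure of {A, C} is {A, B, C, D, E, F}, the whole schema; {A, C} is a candidate key.
Closure of {B, C} is {A, B, C, D, E, F}, the whole schema; {B, C} is a candidate key.
These are minimal and exhaustive — every other superkey contains one of them.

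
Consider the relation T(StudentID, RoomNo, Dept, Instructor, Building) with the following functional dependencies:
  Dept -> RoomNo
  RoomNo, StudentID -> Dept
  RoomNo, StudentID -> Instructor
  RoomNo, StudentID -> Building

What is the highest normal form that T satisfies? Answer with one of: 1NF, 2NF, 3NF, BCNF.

Candidate keys: {Dept, StudentID}, {RoomNo, StudentID}. Prime attributes: {Dept, RoomNo, StudentID}.
Dept -> RoomNo breaks BCNF: {Dept}⁺ = {Dept, RoomNo}, so {Dept} is not a superkey.
But every attribute on its right side ({RoomNo}) is prime, and the same holds for every other non-superkey FD, so 3NF still holds.

3NF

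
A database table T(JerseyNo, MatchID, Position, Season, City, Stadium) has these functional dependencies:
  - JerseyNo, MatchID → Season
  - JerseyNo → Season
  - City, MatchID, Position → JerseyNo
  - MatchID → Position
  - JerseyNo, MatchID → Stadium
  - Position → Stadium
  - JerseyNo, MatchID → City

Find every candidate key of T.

{City, MatchID}, {JerseyNo, MatchID}

No FD produces {MatchID}, so it must be in every candidate key.
Closure of {City, MatchID} is {City, JerseyNo, MatchID, Position, Season, Stadium}, the whole schema; {City, MatchID} is a candidate key.
Closure of {JerseyNo, MatchID} is {City, JerseyNo, MatchID, Position, Season, Stadium}, the whole schema; {JerseyNo, MatchID} is a candidate key.
Any other superkey properly contains one of these, so there are no further candidate keys.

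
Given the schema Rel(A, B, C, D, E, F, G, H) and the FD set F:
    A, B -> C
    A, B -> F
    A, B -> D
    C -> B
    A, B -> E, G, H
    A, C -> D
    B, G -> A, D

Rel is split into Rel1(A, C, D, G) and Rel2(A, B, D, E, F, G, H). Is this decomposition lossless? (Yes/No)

The shared attributes are {A, D, G} and {A, D, G}⁺ = {A, D, G}.
Rel1 ⊄ {A, D, G} and Rel2 ⊄ {A, D, G}, so the split is lossy.

No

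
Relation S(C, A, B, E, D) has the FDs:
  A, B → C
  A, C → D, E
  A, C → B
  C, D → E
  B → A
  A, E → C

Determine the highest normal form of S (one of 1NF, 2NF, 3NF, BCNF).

Candidate keys: {A, C}, {A, E}, {B}. Prime attributes: {A, B, C, E}.
For C, D → E we have {C, D}⁺ = {C, D, E}; {C, D} is not a superkey, so BCNF fails.
Its right-hand attributes {E} are all prime, as are those of every other non-superkey FD — the relation is in 3NF.

3NF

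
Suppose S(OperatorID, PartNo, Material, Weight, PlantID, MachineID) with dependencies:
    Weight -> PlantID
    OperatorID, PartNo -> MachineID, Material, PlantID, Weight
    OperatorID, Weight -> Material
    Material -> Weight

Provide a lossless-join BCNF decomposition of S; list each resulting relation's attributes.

Candidate key of the original relation: {OperatorID, PartNo}.
In {MachineID, Material, OperatorID, PartNo, PlantID, Weight}, {Weight} is not a superkey ({Weight}⁺ restricted to this set is {PlantID, Weight}), so split on Weight -> PlantID into {PlantID, Weight} and {MachineID, Material, OperatorID, PartNo, Weight}.
{PlantID, Weight} is in BCNF.
In {MachineID, Material, OperatorID, PartNo, Weight}, {OperatorID, Weight} is not a superkey ({OperatorID, Weight}⁺ restricted to this set is {Material, OperatorID, Weight}), so split on OperatorID, Weight -> Material into {Material, OperatorID, Weight} and {MachineID, OperatorID, PartNo, Weight}.
In {Material, OperatorID, Weight}, {Material} is not a superkey ({Material}⁺ restricted to this set is {Material, Weight}), so split on Material -> Weight into {Material, Weight} and {Material, OperatorID}.
{Material, Weight} is in BCNF.
{Material, OperatorID} is in BCNF.
{MachineID, OperatorID, PartNo, Weight} is in BCNF.

{MachineID, OperatorID, PartNo, Weight}; {Material, OperatorID}; {Material, Weight}; {PlantID, Weight}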